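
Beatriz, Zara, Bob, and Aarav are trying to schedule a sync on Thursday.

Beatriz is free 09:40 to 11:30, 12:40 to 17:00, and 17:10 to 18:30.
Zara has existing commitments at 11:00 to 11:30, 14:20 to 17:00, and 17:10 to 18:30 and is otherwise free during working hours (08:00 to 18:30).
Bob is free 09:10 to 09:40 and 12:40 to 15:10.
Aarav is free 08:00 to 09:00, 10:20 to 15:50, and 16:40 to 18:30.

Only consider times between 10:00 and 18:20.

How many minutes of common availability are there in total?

Zara free within 08:00–18:30: 08:00–11:00, 11:30–14:20, 17:00–17:10.
Beatriz ∩ Zara: 09:40–11:00, 12:40–14:20.
Beatriz ∩ Zara ∩ Bob: 12:40–14:20.
Beatriz ∩ Zara ∩ Bob ∩ Aarav: 12:40–14:20.
Restricted to 10:00–18:20: 12:40–14:20.
Total common minutes: 100.

100 minutes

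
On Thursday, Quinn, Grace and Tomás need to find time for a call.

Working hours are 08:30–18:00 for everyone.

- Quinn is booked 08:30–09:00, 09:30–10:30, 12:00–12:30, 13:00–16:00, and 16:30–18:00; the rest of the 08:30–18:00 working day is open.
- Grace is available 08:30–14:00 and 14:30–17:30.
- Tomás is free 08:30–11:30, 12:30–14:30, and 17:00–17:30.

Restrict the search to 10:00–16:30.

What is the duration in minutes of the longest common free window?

60 minutes

Quinn free within 08:30–18:00: 09:00–09:30, 10:30–12:00, 12:30–13:00, 16:00–16:30.
Quinn ∩ Grace: 09:00–09:30, 10:30–12:00, 12:30–13:00, 16:00–16:30.
Quinn ∩ Grace ∩ Tomás: 09:00–09:30, 10:30–11:30, 12:30–13:00.
Restricted to 10:00–16:30: 10:30–11:30, 12:30–13:00.
Common window lengths: 60, 30 min; longest is 60.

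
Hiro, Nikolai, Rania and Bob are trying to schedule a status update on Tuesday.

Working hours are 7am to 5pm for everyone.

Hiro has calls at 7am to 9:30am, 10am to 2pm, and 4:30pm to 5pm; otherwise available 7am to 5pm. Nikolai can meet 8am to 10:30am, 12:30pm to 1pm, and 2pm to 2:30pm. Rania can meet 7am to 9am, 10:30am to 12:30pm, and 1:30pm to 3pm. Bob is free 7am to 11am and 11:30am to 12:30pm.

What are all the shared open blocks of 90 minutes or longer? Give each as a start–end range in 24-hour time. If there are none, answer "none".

none

Hiro free within 07:00–17:00: 09:30–10:00, 14:00–16:30.
Hiro ∩ Nikolai: 09:30–10:00, 14:00–14:30.
Hiro ∩ Nikolai ∩ Rania: 14:00–14:30.
Hiro ∩ Nikolai ∩ Rania ∩ Bob: (none).
Windows ≥ 90 min: (none).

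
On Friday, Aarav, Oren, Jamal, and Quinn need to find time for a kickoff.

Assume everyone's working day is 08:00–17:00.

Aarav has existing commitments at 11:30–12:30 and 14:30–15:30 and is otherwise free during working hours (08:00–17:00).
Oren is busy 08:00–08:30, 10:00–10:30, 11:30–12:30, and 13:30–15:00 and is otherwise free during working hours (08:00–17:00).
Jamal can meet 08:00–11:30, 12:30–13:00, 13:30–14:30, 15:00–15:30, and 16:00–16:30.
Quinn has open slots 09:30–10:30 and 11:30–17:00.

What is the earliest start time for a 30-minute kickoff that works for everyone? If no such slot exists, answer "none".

Aarav free within 08:00–17:00: 08:00–11:30, 12:30–14:30, 15:30–17:00.
Oren free within 08:00–17:00: 08:30–10:00, 10:30–11:30, 12:30–13:30, 15:00–17:00.
Aarav ∩ Oren: 08:30–10:00, 10:30–11:30, 12:30–13:30, 15:30–17:00.
Aarav ∩ Oren ∩ Jamal: 08:30–10:00, 10:30–11:30, 12:30–13:00, 16:00–16:30.
Aarav ∩ Oren ∩ Jamal ∩ Quinn: 09:30–10:00, 12:30–13:00, 16:00–16:30.
Windows ≥ 30 min: 09:30–10:00, 12:30–13:00, 16:00–16:30.
Earliest such window starts at 09:30.

09:30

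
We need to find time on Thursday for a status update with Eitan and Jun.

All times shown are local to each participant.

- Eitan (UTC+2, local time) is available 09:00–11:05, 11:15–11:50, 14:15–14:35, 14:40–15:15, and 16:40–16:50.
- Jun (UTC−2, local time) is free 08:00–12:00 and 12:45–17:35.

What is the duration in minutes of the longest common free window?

Eitan → UTC: 07:00–09:05, 09:15–09:50, 12:15–12:35, 12:40–13:15, 14:40–14:50.
Jun → UTC: 10:00–14:00, 14:45–19:35.
Eitan ∩ Jun: 12:15–12:35, 12:40–13:15, 14:45–14:50.
Common window lengths: 20, 35, 5 min; longest is 35.

35 minutes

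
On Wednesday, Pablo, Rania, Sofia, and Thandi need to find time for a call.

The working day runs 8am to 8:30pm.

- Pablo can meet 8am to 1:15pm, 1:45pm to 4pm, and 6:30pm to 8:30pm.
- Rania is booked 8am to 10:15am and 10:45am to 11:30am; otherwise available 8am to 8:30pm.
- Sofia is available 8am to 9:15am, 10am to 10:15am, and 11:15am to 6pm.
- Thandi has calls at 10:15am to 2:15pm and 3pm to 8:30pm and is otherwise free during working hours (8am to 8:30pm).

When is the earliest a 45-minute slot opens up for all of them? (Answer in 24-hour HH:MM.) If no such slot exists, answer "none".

14:15

Rania free within 08:00–20:30: 10:15–10:45, 11:30–20:30.
Thandi free within 08:00–20:30: 08:00–10:15, 14:15–15:00.
Pablo ∩ Rania: 10:15–10:45, 11:30–13:15, 13:45–16:00, 18:30–20:30.
Pablo ∩ Rania ∩ Sofia: 11:30–13:15, 13:45–16:00.
Pablo ∩ Rania ∩ Sofia ∩ Thandi: 14:15–15:00.
Windows ≥ 45 min: 14:15–15:00.
Earliest such window starts at 14:15.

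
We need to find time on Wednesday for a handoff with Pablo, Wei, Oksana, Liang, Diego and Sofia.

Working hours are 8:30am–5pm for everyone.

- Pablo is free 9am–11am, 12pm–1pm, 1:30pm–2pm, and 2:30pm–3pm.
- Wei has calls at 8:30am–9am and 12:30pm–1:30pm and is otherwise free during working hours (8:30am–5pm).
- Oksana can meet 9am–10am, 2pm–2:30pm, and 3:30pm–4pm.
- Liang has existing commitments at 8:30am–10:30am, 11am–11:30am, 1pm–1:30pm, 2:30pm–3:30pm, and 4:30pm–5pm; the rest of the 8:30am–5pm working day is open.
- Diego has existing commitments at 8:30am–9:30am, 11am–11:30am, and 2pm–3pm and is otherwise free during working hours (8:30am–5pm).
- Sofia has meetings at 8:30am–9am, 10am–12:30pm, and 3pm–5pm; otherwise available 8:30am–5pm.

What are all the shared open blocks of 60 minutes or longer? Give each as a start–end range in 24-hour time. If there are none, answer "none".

Wei free within 08:30–17:00: 09:00–12:30, 13:30–17:00.
Liang free within 08:30–17:00: 10:30–11:00, 11:30–13:00, 13:30–14:30, 15:30–16:30.
Diego free within 08:30–17:00: 09:30–11:00, 11:30–14:00, 15:00–17:00.
Sofia free within 08:30–17:00: 09:00–10:00, 12:30–15:00.
Pablo ∩ Wei: 09:00–11:00, 12:00–12:30, 13:30–14:00, 14:30–15:00.
Pablo ∩ Wei ∩ Oksana: 09:00–10:00.
Pablo ∩ Wei ∩ Oksana ∩ Liang: (none).
Pablo ∩ Wei ∩ Oksana ∩ Liang ∩ Diego: (none).
Pablo ∩ Wei ∩ Oksana ∩ Liang ∩ Diego ∩ Sofia: (none).
Windows ≥ 60 min: (none).

none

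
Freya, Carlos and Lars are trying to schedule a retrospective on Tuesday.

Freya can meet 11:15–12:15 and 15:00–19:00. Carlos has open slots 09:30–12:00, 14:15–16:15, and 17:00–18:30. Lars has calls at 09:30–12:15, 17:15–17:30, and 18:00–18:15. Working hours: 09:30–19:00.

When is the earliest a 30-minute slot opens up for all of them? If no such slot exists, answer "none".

15:00

Lars free within 09:30–19:00: 12:15–17:15, 17:30–18:00, 18:15–19:00.
Freya ∩ Carlos: 11:15–12:00, 15:00–16:15, 17:00–18:30.
Freya ∩ Carlos ∩ Lars: 15:00–16:15, 17:00–17:15, 17:30–18:00, 18:15–18:30.
Windows ≥ 30 min: 15:00–16:15, 17:30–18:00.
Earliest such window starts at 15:00.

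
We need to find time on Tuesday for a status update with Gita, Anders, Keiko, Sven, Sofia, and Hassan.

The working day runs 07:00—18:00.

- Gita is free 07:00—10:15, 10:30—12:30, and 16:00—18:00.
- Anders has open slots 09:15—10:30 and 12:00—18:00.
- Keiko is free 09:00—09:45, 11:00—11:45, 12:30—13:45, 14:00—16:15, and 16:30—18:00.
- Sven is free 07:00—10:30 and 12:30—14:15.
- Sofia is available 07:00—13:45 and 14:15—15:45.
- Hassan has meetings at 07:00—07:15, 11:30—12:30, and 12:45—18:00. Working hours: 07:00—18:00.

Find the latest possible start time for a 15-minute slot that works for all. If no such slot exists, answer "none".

09:30

Hassan free within 07:00–18:00: 07:15–11:30, 12:30–12:45.
Gita ∩ Anders: 09:15–10:15, 12:00–12:30, 16:00–18:00.
Gita ∩ Anders ∩ Keiko: 09:15–09:45, 16:00–16:15, 16:30–18:00.
Gita ∩ Anders ∩ Keiko ∩ Sven: 09:15–09:45.
Gita ∩ Anders ∩ Keiko ∩ Sven ∩ Sofia: 09:15–09:45.
Gita ∩ Anders ∩ Keiko ∩ Sven ∩ Sofia ∩ Hassan: 09:15–09:45.
Windows ≥ 15 min: 09:15–09:45.
Latest start in the last window 09:15–09:45 is 09:45 − 15 min = 09:30.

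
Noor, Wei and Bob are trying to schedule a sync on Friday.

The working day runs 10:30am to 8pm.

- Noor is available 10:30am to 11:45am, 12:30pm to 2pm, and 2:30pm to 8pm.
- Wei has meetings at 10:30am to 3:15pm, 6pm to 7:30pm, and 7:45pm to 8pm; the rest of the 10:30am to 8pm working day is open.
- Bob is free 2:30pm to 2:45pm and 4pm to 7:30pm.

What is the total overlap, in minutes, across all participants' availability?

120 minutes

Wei free within 10:30–20:00: 15:15–18:00, 19:30–19:45.
Noor ∩ Wei: 15:15–18:00, 19:30–19:45.
Noor ∩ Wei ∩ Bob: 16:00–18:00.
Total common minutes: 120.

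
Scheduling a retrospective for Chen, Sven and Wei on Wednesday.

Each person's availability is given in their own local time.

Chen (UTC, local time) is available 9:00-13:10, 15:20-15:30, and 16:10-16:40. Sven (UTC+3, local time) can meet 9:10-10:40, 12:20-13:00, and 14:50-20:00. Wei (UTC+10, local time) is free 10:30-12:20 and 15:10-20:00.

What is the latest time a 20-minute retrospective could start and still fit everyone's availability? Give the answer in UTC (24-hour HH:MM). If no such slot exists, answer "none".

09:40

Chen → UTC: 09:00–13:10, 15:20–15:30, 16:10–16:40.
Sven → UTC: 06:10–07:40, 09:20–10:00, 11:50–17:00.
Wei → UTC: 00:30–02:20, 05:10–10:00.
Chen ∩ Sven: 09:20–10:00, 11:50–13:10, 15:20–15:30, 16:10–16:40.
Chen ∩ Sven ∩ Wei: 09:20–10:00.
Windows ≥ 20 min: 09:20–10:00.
Latest start in the last window 09:20–10:00 is 10:00 − 20 min = 09:40.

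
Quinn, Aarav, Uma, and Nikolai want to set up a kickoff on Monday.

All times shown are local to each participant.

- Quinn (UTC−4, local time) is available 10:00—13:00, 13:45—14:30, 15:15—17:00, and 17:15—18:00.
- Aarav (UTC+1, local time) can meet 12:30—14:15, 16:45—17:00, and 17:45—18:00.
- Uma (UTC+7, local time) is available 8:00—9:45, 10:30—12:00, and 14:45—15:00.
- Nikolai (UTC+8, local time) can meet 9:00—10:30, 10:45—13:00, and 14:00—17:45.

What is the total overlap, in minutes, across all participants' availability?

Quinn → UTC: 14:00–17:00, 17:45–18:30, 19:15–21:00, 21:15–22:00.
Aarav → UTC: 11:30–13:15, 15:45–16:00, 16:45–17:00.
Uma → UTC: 01:00–02:45, 03:30–05:00, 07:45–08:00.
Nikolai → UTC: 01:00–02:30, 02:45–05:00, 06:00–09:45.
Quinn ∩ Aarav: 15:45–16:00, 16:45–17:00.
Quinn ∩ Aarav ∩ Uma: (none).
Quinn ∩ Aarav ∩ Uma ∩ Nikolai: (none).
Total common minutes: 0.

0 minutes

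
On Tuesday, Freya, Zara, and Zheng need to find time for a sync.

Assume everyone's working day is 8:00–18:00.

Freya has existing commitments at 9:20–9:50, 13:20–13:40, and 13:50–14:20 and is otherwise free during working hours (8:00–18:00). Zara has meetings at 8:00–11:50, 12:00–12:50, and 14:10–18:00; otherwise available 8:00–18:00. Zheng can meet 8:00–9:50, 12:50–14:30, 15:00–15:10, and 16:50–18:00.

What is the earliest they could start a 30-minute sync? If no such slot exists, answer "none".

Freya free within 08:00–18:00: 08:00–09:20, 09:50–13:20, 13:40–13:50, 14:20–18:00.
Zara free within 08:00–18:00: 11:50–12:00, 12:50–14:10.
Freya ∩ Zara: 11:50–12:00, 12:50–13:20, 13:40–13:50.
Freya ∩ Zara ∩ Zheng: 12:50–13:20, 13:40–13:50.
Windows ≥ 30 min: 12:50–13:20.
Earliest such window starts at 12:50.

12:50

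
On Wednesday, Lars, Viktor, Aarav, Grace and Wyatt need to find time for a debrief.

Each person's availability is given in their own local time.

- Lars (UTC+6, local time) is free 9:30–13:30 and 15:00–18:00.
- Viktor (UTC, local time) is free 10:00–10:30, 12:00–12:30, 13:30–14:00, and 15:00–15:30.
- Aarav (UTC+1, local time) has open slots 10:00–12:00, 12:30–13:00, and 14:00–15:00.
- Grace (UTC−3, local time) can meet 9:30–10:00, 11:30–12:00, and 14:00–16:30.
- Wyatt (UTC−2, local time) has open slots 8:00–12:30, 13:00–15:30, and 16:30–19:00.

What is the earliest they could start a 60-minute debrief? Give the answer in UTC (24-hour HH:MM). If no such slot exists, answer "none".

Lars → UTC: 03:30–07:30, 09:00–12:00.
Viktor → UTC: 10:00–10:30, 12:00–12:30, 13:30–14:00, 15:00–15:30.
Aarav → UTC: 09:00–11:00, 11:30–12:00, 13:00–14:00.
Grace → UTC: 12:30–13:00, 14:30–15:00, 17:00–19:30.
Wyatt → UTC: 10:00–14:30, 15:00–17:30, 18:30–21:00.
Lars ∩ Viktor: 10:00–10:30.
Lars ∩ Viktor ∩ Aarav: 10:00–10:30.
Lars ∩ Viktor ∩ Aarav ∩ Grace: (none).
Lars ∩ Viktor ∩ Aarav ∩ Grace ∩ Wyatt: (none).
Windows ≥ 60 min: (none).

none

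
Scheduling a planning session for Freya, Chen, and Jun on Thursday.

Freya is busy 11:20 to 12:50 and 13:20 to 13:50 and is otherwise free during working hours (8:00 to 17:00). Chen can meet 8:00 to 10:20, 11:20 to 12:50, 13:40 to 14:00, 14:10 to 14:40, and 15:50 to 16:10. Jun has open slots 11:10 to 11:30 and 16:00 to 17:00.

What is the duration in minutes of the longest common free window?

Freya free within 08:00–17:00: 08:00–11:20, 12:50–13:20, 13:50–17:00.
Freya ∩ Chen: 08:00–10:20, 13:50–14:00, 14:10–14:40, 15:50–16:10.
Freya ∩ Chen ∩ Jun: 16:00–16:10.
Single common window of 10 minutes.

10 minutes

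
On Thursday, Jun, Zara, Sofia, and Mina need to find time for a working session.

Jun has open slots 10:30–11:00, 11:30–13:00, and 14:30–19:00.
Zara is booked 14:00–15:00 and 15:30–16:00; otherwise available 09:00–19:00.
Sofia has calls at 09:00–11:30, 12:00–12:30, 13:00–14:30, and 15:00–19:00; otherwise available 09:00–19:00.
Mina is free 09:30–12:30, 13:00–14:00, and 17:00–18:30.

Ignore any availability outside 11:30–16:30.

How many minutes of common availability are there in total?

Zara free within 09:00–19:00: 09:00–14:00, 15:00–15:30, 16:00–19:00.
Sofia free within 09:00–19:00: 11:30–12:00, 12:30–13:00, 14:30–15:00.
Jun ∩ Zara: 10:30–11:00, 11:30–13:00, 15:00–15:30, 16:00–19:00.
Jun ∩ Zara ∩ Sofia: 11:30–12:00, 12:30–13:00.
Jun ∩ Zara ∩ Sofia ∩ Mina: 11:30–12:00.
Restricted to 11:30–16:30: 11:30–12:00.
Total common minutes: 30.

30 minutes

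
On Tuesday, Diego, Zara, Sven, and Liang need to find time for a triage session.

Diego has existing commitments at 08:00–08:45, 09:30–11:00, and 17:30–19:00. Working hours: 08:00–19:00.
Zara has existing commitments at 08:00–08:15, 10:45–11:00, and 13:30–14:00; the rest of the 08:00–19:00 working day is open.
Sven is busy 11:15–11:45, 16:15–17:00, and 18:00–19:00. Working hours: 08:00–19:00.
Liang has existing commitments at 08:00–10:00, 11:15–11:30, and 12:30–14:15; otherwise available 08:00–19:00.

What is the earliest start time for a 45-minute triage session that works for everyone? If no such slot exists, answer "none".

11:45

Diego free within 08:00–19:00: 08:45–09:30, 11:00–17:30.
Zara free within 08:00–19:00: 08:15–10:45, 11:00–13:30, 14:00–19:00.
Sven free within 08:00–19:00: 08:00–11:15, 11:45–16:15, 17:00–18:00.
Liang free within 08:00–19:00: 10:00–11:15, 11:30–12:30, 14:15–19:00.
Diego ∩ Zara: 08:45–09:30, 11:00–13:30, 14:00–17:30.
Diego ∩ Zara ∩ Sven: 08:45–09:30, 11:00–11:15, 11:45–13:30, 14:00–16:15, 17:00–17:30.
Diego ∩ Zara ∩ Sven ∩ Liang: 11:00–11:15, 11:45–12:30, 14:15–16:15, 17:00–17:30.
Windows ≥ 45 min: 11:45–12:30, 14:15–16:15.
Earliest such window starts at 11:45.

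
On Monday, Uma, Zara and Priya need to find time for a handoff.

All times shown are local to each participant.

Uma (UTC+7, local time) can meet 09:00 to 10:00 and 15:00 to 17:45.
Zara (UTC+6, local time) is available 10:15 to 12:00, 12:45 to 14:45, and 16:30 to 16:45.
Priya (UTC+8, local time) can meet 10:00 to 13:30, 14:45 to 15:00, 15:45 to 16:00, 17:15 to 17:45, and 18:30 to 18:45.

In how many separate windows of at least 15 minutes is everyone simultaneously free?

1

Uma → UTC: 02:00–03:00, 08:00–10:45.
Zara → UTC: 04:15–06:00, 06:45–08:45, 10:30–10:45.
Priya → UTC: 02:00–05:30, 06:45–07:00, 07:45–08:00, 09:15–09:45, 10:30–10:45.
Uma ∩ Zara: 08:00–08:45, 10:30–10:45.
Uma ∩ Zara ∩ Priya: 10:30–10:45.
Windows ≥ 15 min: 10:30–10:45.
That's 1 window.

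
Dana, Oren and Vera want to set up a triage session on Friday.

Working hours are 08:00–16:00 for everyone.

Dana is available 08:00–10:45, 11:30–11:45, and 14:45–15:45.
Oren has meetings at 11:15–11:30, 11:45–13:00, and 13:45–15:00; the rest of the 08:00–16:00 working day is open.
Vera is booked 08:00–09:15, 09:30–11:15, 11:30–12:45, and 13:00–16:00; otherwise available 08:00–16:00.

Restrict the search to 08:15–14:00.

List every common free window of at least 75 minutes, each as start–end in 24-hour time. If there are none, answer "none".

Oren free within 08:00–16:00: 08:00–11:15, 11:30–11:45, 13:00–13:45, 15:00–16:00.
Vera free within 08:00–16:00: 09:15–09:30, 11:15–11:30, 12:45–13:00.
Dana ∩ Oren: 08:00–10:45, 11:30–11:45, 15:00–15:45.
Dana ∩ Oren ∩ Vera: 09:15–09:30.
Restricted to 08:15–14:00: 09:15–09:30.
Windows ≥ 75 min: (none).

none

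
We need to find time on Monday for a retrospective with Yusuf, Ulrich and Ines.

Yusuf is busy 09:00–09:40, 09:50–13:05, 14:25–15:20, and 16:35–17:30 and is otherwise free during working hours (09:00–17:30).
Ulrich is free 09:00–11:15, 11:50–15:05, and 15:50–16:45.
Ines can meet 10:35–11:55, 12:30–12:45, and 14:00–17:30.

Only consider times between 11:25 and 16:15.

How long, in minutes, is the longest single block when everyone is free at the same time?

25 minutes

Yusuf free within 09:00–17:30: 09:40–09:50, 13:05–14:25, 15:20–16:35.
Yusuf ∩ Ulrich: 09:40–09:50, 13:05–14:25, 15:50–16:35.
Yusuf ∩ Ulrich ∩ Ines: 14:00–14:25, 15:50–16:35.
Restricted to 11:25–16:15: 14:00–14:25, 15:50–16:15.
Common window lengths: 25, 25 min; longest is 25.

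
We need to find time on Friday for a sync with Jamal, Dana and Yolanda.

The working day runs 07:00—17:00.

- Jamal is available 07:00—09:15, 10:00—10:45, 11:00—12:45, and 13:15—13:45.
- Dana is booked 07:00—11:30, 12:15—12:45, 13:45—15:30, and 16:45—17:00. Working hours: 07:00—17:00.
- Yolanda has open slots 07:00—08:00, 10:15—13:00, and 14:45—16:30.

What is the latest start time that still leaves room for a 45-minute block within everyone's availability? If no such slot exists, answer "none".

Dana free within 07:00–17:00: 11:30–12:15, 12:45–13:45, 15:30–16:45.
Jamal ∩ Dana: 11:30–12:15, 13:15–13:45.
Jamal ∩ Dana ∩ Yolanda: 11:30–12:15.
Windows ≥ 45 min: 11:30–12:15.
Latest start in the last window 11:30–12:15 is 12:15 − 45 min = 11:30.

11:30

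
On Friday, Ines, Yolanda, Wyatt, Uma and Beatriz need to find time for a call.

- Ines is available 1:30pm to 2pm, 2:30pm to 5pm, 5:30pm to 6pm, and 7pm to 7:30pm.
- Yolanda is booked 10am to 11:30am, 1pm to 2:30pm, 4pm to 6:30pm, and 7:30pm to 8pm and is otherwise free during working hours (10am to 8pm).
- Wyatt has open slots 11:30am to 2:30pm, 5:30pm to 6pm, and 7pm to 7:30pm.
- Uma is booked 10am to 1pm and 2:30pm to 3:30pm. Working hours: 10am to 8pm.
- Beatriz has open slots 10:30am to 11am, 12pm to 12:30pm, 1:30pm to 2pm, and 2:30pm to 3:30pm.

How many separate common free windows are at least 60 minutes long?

0

Yolanda free within 10:00–20:00: 11:30–13:00, 14:30–16:00, 18:30–19:30.
Uma free within 10:00–20:00: 13:00–14:30, 15:30–20:00.
Ines ∩ Yolanda: 14:30–16:00, 19:00–19:30.
Ines ∩ Yolanda ∩ Wyatt: 19:00–19:30.
Ines ∩ Yolanda ∩ Wyatt ∩ Uma: 19:00–19:30.
Ines ∩ Yolanda ∩ Wyatt ∩ Uma ∩ Beatriz: (none).
Windows ≥ 60 min: (none).
That's 0 windows.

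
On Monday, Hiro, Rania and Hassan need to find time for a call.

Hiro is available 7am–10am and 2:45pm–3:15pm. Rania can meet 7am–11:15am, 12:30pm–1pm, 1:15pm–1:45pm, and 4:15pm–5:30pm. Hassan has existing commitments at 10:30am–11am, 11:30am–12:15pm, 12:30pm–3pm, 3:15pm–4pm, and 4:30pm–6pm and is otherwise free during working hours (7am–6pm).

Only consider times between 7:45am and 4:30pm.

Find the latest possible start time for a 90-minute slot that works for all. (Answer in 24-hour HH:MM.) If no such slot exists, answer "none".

Hassan free within 07:00–18:00: 07:00–10:30, 11:00–11:30, 12:15–12:30, 15:00–15:15, 16:00–16:30.
Hiro ∩ Rania: 07:00–10:00.
Hiro ∩ Rania ∩ Hassan: 07:00–10:00.
Restricted to 07:45–16:30: 07:45–10:00.
Windows ≥ 90 min: 07:45–10:00.
Latest start in the last window 07:45–10:00 is 10:00 − 90 min = 08:30.

08:30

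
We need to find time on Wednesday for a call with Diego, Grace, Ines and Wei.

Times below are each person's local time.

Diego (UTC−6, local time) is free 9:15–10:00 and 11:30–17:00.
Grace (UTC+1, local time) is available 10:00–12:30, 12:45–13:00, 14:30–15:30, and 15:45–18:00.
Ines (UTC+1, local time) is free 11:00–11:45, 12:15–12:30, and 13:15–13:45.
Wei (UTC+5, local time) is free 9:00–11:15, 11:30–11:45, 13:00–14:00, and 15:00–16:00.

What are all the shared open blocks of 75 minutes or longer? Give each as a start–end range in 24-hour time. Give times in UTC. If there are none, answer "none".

Diego → UTC: 15:15–16:00, 17:30–23:00.
Grace → UTC: 09:00–11:30, 11:45–12:00, 13:30–14:30, 14:45–17:00.
Ines → UTC: 10:00–10:45, 11:15–11:30, 12:15–12:45.
Wei → UTC: 04:00–06:15, 06:30–06:45, 08:00–09:00, 10:00–11:00.
Diego ∩ Grace: 15:15–16:00.
Diego ∩ Grace ∩ Ines: (none).
Diego ∩ Grace ∩ Ines ∩ Wei: (none).
Windows ≥ 75 min: (none).

none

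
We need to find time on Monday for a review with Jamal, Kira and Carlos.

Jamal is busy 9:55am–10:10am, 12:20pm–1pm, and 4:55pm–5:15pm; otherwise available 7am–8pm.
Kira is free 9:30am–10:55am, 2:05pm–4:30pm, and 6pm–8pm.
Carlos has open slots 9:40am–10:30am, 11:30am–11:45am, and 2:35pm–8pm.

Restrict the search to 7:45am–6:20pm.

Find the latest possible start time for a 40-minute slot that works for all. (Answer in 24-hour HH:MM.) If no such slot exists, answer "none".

Jamal free within 07:00–20:00: 07:00–09:55, 10:10–12:20, 13:00–16:55, 17:15–20:00.
Jamal ∩ Kira: 09:30–09:55, 10:10–10:55, 14:05–16:30, 18:00–20:00.
Jamal ∩ Kira ∩ Carlos: 09:40–09:55, 10:10–10:30, 14:35–16:30, 18:00–20:00.
Restricted to 07:45–18:20: 09:40–09:55, 10:10–10:30, 14:35–16:30, 18:00–18:20.
Windows ≥ 40 min: 14:35–16:30.
Latest start in the last window 14:35–16:30 is 16:30 − 40 min = 15:50.

15:50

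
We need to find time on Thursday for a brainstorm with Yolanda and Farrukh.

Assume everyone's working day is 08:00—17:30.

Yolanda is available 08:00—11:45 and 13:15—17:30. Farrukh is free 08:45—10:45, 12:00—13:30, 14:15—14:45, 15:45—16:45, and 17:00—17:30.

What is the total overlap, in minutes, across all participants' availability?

Yolanda ∩ Farrukh: 08:45–10:45, 13:15–13:30, 14:15–14:45, 15:45–16:45, 17:00–17:30.
Total common minutes: 120 + 15 + 30 + 60 + 30 = 255.

255 minutes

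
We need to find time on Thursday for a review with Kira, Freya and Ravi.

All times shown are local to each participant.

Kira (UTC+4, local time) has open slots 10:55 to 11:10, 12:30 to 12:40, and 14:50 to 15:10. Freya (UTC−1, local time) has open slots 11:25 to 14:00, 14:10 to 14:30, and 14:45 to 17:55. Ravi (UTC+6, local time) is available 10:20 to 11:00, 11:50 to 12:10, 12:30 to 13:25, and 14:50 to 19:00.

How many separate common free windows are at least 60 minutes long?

0

Kira → UTC: 06:55–07:10, 08:30–08:40, 10:50–11:10.
Freya → UTC: 12:25–15:00, 15:10–15:30, 15:45–18:55.
Ravi → UTC: 04:20–05:00, 05:50–06:10, 06:30–07:25, 08:50–13:00.
Kira ∩ Freya: (none).
Kira ∩ Freya ∩ Ravi: (none).
Windows ≥ 60 min: (none).
That's 0 windows.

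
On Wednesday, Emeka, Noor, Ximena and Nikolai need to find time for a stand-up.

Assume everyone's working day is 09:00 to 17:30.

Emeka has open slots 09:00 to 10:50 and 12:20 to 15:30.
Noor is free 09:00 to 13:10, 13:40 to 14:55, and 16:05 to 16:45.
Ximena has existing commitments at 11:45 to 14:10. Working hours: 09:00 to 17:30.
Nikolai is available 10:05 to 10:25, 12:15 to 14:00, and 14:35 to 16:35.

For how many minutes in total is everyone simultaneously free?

40 minutes

Ximena free within 09:00–17:30: 09:00–11:45, 14:10–17:30.
Emeka ∩ Noor: 09:00–10:50, 12:20–13:10, 13:40–14:55.
Emeka ∩ Noor ∩ Ximena: 09:00–10:50, 14:10–14:55.
Emeka ∩ Noor ∩ Ximena ∩ Nikolai: 10:05–10:25, 14:35–14:55.
Total common minutes: 20 + 20 = 40.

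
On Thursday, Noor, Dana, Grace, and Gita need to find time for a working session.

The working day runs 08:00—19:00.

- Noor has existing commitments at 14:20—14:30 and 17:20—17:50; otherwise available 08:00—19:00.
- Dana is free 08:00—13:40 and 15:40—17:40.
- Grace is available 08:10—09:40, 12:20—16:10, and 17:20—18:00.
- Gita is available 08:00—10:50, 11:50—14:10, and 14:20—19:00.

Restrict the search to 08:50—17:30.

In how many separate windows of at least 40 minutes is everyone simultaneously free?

2

Noor free within 08:00–19:00: 08:00–14:20, 14:30–17:20, 17:50–19:00.
Noor ∩ Dana: 08:00–13:40, 15:40–17:20.
Noor ∩ Dana ∩ Grace: 08:10–09:40, 12:20–13:40, 15:40–16:10.
Noor ∩ Dana ∩ Grace ∩ Gita: 08:10–09:40, 12:20–13:40, 15:40–16:10.
Restricted to 08:50–17:30: 08:50–09:40, 12:20–13:40, 15:40–16:10.
Windows ≥ 40 min: 08:50–09:40, 12:20–13:40.
That's 2 windows.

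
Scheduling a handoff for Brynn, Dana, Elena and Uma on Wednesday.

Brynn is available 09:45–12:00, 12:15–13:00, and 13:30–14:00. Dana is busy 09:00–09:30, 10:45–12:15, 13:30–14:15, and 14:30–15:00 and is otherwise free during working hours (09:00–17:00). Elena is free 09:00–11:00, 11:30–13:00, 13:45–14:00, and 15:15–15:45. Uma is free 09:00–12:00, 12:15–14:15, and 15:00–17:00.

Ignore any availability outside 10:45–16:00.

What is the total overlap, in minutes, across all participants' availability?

45 minutes

Dana free within 09:00–17:00: 09:30–10:45, 12:15–13:30, 14:15–14:30, 15:00–17:00.
Brynn ∩ Dana: 09:45–10:45, 12:15–13:00.
Brynn ∩ Dana ∩ Elena: 09:45–10:45, 12:15–13:00.
Brynn ∩ Dana ∩ Elena ∩ Uma: 09:45–10:45, 12:15–13:00.
Restricted to 10:45–16:00: 12:15–13:00.
Total common minutes: 45.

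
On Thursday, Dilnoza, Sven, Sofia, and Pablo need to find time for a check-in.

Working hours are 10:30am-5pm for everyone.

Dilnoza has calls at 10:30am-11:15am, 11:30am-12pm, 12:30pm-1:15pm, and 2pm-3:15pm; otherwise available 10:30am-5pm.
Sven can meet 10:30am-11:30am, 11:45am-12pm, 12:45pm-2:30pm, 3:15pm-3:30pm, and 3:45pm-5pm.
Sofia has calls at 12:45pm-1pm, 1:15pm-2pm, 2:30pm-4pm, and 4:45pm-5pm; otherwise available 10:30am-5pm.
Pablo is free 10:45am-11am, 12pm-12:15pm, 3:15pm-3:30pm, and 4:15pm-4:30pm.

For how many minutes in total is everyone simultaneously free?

Dilnoza free within 10:30–17:00: 11:15–11:30, 12:00–12:30, 13:15–14:00, 15:15–17:00.
Sofia free within 10:30–17:00: 10:30–12:45, 13:00–13:15, 14:00–14:30, 16:00–16:45.
Dilnoza ∩ Sven: 11:15–11:30, 13:15–14:00, 15:15–15:30, 15:45–17:00.
Dilnoza ∩ Sven ∩ Sofia: 11:15–11:30, 16:00–16:45.
Dilnoza ∩ Sven ∩ Sofia ∩ Pablo: 16:15–16:30.
Total common minutes: 15.

15 minutes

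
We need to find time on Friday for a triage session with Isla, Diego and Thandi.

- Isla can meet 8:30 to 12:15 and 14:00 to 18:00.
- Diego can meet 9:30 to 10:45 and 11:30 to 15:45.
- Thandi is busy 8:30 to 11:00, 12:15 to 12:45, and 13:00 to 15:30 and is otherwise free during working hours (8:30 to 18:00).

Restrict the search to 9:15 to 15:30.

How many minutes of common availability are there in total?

45 minutes

Thandi free within 08:30–18:00: 11:00–12:15, 12:45–13:00, 15:30–18:00.
Isla ∩ Diego: 09:30–10:45, 11:30–12:15, 14:00–15:45.
Isla ∩ Diego ∩ Thandi: 11:30–12:15, 15:30–15:45.
Restricted to 09:15–15:30: 11:30–12:15.
Total common minutes: 45.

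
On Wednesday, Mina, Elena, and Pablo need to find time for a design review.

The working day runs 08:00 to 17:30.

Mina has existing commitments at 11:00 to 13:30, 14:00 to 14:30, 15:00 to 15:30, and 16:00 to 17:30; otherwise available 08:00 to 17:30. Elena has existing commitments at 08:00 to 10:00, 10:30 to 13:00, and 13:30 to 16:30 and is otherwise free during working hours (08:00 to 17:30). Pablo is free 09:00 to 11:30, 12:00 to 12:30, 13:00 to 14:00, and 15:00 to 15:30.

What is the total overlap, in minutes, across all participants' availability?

30 minutes

Mina free within 08:00–17:30: 08:00–11:00, 13:30–14:00, 14:30–15:00, 15:30–16:00.
Elena free within 08:00–17:30: 10:00–10:30, 13:00–13:30, 16:30–17:30.
Mina ∩ Elena: 10:00–10:30.
Mina ∩ Elena ∩ Pablo: 10:00–10:30.
Total common minutes: 30.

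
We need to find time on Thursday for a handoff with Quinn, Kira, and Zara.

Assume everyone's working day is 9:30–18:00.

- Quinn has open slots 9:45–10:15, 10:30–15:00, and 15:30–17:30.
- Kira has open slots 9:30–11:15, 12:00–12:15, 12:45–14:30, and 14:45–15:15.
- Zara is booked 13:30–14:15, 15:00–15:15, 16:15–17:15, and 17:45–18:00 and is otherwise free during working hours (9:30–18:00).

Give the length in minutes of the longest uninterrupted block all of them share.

45 minutes

Zara free within 09:30–18:00: 09:30–13:30, 14:15–15:00, 15:15–16:15, 17:15–17:45.
Quinn ∩ Kira: 09:45–10:15, 10:30–11:15, 12:00–12:15, 12:45–14:30, 14:45–15:00.
Quinn ∩ Kira ∩ Zara: 09:45–10:15, 10:30–11:15, 12:00–12:15, 12:45–13:30, 14:15–14:30, 14:45–15:00.
Common window lengths: 30, 45, 15, 45, 15, 15 min; longest is 45.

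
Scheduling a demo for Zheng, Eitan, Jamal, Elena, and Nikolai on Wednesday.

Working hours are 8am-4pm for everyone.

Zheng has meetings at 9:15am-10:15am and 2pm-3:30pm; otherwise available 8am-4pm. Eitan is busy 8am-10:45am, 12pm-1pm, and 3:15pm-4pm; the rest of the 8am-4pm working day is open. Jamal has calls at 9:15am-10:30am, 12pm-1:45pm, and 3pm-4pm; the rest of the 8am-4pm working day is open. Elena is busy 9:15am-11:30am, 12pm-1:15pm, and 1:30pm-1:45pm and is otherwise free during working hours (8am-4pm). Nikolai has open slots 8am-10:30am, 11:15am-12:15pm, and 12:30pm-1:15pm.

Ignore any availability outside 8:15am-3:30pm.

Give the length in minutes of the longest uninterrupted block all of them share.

30 minutes

Zheng free within 08:00–16:00: 08:00–09:15, 10:15–14:00, 15:30–16:00.
Eitan free within 08:00–16:00: 10:45–12:00, 13:00–15:15.
Jamal free within 08:00–16:00: 08:00–09:15, 10:30–12:00, 13:45–15:00.
Elena free within 08:00–16:00: 08:00–09:15, 11:30–12:00, 13:15–13:30, 13:45–16:00.
Zheng ∩ Eitan: 10:45–12:00, 13:00–14:00.
Zheng ∩ Eitan ∩ Jamal: 10:45–12:00, 13:45–14:00.
Zheng ∩ Eitan ∩ Jamal ∩ Elena: 11:30–12:00, 13:45–14:00.
Zheng ∩ Eitan ∩ Jamal ∩ Elena ∩ Nikolai: 11:30–12:00.
Restricted to 08:15–15:30: 11:30–12:00.
Single common window of 30 minutes.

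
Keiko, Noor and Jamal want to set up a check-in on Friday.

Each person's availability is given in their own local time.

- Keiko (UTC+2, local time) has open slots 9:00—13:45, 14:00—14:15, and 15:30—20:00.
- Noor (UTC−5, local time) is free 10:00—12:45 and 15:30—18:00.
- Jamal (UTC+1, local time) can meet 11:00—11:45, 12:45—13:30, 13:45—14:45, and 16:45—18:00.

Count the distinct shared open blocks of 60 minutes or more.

Keiko → UTC: 07:00–11:45, 12:00–12:15, 13:30–18:00.
Noor → UTC: 15:00–17:45, 20:30–23:00.
Jamal → UTC: 10:00–10:45, 11:45–12:30, 12:45–13:45, 15:45–17:00.
Keiko ∩ Noor: 15:00–17:45.
Keiko ∩ Noor ∩ Jamal: 15:45–17:00.
Windows ≥ 60 min: 15:45–17:00.
That's 1 window.

1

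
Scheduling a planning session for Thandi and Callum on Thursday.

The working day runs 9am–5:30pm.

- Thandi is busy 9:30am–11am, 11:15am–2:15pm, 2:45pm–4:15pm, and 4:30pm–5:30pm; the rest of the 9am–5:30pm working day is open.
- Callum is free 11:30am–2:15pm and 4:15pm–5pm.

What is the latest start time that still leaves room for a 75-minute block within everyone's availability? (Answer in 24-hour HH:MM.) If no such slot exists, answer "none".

Thandi free within 09:00–17:30: 09:00–09:30, 11:00–11:15, 14:15–14:45, 16:15–16:30.
Thandi ∩ Callum: 16:15–16:30.
Windows ≥ 75 min: (none).

none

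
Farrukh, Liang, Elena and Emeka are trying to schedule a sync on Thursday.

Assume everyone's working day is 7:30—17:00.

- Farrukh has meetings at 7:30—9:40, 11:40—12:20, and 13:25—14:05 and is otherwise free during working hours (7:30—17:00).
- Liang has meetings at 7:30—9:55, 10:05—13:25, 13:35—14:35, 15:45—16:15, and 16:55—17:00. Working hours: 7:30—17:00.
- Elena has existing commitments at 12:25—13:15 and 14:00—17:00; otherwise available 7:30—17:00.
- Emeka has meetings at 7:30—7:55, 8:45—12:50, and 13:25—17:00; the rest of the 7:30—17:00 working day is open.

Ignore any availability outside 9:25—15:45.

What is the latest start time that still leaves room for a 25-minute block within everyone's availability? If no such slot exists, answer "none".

Farrukh free within 07:30–17:00: 09:40–11:40, 12:20–13:25, 14:05–17:00.
Liang free within 07:30–17:00: 09:55–10:05, 13:25–13:35, 14:35–15:45, 16:15–16:55.
Elena free within 07:30–17:00: 07:30–12:25, 13:15–14:00.
Emeka free within 07:30–17:00: 07:55–08:45, 12:50–13:25.
Farrukh ∩ Liang: 09:55–10:05, 14:35–15:45, 16:15–16:55.
Farrukh ∩ Liang ∩ Elena: 09:55–10:05.
Farrukh ∩ Liang ∩ Elena ∩ Emeka: (none).
Restricted to 09:25–15:45: (none).
Windows ≥ 25 min: (none).

none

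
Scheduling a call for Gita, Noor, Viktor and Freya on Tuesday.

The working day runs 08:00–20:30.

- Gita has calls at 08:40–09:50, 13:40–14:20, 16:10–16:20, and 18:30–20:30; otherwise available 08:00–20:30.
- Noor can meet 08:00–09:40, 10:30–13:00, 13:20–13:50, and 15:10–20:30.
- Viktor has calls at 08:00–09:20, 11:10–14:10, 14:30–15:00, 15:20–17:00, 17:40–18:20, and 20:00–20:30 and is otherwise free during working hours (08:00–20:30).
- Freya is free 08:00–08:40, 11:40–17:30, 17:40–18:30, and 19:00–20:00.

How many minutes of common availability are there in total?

Gita free within 08:00–20:30: 08:00–08:40, 09:50–13:40, 14:20–16:10, 16:20–18:30.
Viktor free within 08:00–20:30: 09:20–11:10, 14:10–14:30, 15:00–15:20, 17:00–17:40, 18:20–20:00.
Gita ∩ Noor: 08:00–08:40, 10:30–13:00, 13:20–13:40, 15:10–16:10, 16:20–18:30.
Gita ∩ Noor ∩ Viktor: 10:30–11:10, 15:10–15:20, 17:00–17:40, 18:20–18:30.
Gita ∩ Noor ∩ Viktor ∩ Freya: 15:10–15:20, 17:00–17:30, 18:20–18:30.
Total common minutes: 10 + 30 + 10 = 50.

50 minutes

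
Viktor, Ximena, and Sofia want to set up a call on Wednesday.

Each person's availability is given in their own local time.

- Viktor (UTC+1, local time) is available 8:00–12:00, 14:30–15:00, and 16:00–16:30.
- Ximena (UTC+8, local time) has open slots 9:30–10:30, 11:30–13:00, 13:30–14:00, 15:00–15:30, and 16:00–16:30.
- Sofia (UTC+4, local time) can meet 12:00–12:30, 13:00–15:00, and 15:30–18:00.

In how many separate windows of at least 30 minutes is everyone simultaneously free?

Viktor → UTC: 07:00–11:00, 13:30–14:00, 15:00–15:30.
Ximena → UTC: 01:30–02:30, 03:30–05:00, 05:30–06:00, 07:00–07:30, 08:00–08:30.
Sofia → UTC: 08:00–08:30, 09:00–11:00, 11:30–14:00.
Viktor ∩ Ximena: 07:00–07:30, 08:00–08:30.
Viktor ∩ Ximena ∩ Sofia: 08:00–08:30.
Windows ≥ 30 min: 08:00–08:30.
That's 1 window.

1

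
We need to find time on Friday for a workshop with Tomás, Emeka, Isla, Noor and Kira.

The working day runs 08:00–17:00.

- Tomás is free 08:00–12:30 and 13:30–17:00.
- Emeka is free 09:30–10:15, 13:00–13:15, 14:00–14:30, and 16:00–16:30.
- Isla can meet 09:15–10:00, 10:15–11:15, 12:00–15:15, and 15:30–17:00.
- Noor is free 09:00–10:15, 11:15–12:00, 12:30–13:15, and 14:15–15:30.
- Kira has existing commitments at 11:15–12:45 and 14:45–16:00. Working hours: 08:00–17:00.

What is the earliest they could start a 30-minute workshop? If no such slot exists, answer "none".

09:30

Kira free within 08:00–17:00: 08:00–11:15, 12:45–14:45, 16:00–17:00.
Tomás ∩ Emeka: 09:30–10:15, 14:00–14:30, 16:00–16:30.
Tomás ∩ Emeka ∩ Isla: 09:30–10:00, 14:00–14:30, 16:00–16:30.
Tomás ∩ Emeka ∩ Isla ∩ Noor: 09:30–10:00, 14:15–14:30.
Tomás ∩ Emeka ∩ Isla ∩ Noor ∩ Kira: 09:30–10:00, 14:15–14:30.
Windows ≥ 30 min: 09:30–10:00.
Earliest such window starts at 09:30.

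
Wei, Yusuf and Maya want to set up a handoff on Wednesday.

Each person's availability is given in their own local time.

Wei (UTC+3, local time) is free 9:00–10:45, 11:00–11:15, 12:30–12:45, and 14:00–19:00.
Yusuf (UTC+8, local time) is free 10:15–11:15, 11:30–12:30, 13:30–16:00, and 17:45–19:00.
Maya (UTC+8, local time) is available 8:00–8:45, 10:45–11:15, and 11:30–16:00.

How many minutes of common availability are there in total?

105 minutes

Wei → UTC: 06:00–07:45, 08:00–08:15, 09:30–09:45, 11:00–16:00.
Yusuf → UTC: 02:15–03:15, 03:30–04:30, 05:30–08:00, 09:45–11:00.
Maya → UTC: 00:00–00:45, 02:45–03:15, 03:30–08:00.
Wei ∩ Yusuf: 06:00–07:45.
Wei ∩ Yusuf ∩ Maya: 06:00–07:45.
Total common minutes: 105.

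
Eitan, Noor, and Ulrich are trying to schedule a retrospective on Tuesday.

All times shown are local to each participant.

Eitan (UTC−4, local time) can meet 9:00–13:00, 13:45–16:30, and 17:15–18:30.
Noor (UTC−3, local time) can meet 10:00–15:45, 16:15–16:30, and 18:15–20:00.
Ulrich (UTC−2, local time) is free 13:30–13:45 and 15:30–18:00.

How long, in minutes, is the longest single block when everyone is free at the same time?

60 minutes

Eitan → UTC: 13:00–17:00, 17:45–20:30, 21:15–22:30.
Noor → UTC: 13:00–18:45, 19:15–19:30, 21:15–23:00.
Ulrich → UTC: 15:30–15:45, 17:30–20:00.
Eitan ∩ Noor: 13:00–17:00, 17:45–18:45, 19:15–19:30, 21:15–22:30.
Eitan ∩ Noor ∩ Ulrich: 15:30–15:45, 17:45–18:45, 19:15–19:30.
Common window lengths: 15, 60, 15 min; longest is 60.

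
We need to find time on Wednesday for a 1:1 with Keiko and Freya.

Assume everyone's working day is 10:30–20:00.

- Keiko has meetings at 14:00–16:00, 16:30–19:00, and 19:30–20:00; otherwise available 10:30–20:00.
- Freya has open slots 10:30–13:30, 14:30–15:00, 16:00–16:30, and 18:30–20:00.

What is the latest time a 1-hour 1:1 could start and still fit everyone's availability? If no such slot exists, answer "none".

Keiko free within 10:30–20:00: 10:30–14:00, 16:00–16:30, 19:00–19:30.
Keiko ∩ Freya: 10:30–13:30, 16:00–16:30, 19:00–19:30.
Windows ≥ 60 min: 10:30–13:30.
Latest start in the last window 10:30–13:30 is 13:30 − 60 min = 12:30.

12:30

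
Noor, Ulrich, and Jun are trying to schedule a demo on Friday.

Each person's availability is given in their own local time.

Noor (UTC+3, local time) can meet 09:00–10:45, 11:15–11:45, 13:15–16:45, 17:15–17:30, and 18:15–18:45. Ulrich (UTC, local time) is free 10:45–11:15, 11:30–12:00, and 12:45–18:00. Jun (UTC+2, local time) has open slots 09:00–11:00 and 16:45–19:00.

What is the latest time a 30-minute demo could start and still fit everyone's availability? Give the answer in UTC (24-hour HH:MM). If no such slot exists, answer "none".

Noor → UTC: 06:00–07:45, 08:15–08:45, 10:15–13:45, 14:15–14:30, 15:15–15:45.
Ulrich → UTC: 10:45–11:15, 11:30–12:00, 12:45–18:00.
Jun → UTC: 07:00–09:00, 14:45–17:00.
Noor ∩ Ulrich: 10:45–11:15, 11:30–12:00, 12:45–13:45, 14:15–14:30, 15:15–15:45.
Noor ∩ Ulrich ∩ Jun: 15:15–15:45.
Windows ≥ 30 min: 15:15–15:45.
Latest start in the last window 15:15–15:45 is 15:45 − 30 min = 15:15.

15:15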